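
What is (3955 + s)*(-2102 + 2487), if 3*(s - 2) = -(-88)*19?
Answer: 5214055/3 ≈ 1.7380e+6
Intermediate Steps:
s = 1678/3 (s = 2 + (-(-88)*19)/3 = 2 + (-1*(-1672))/3 = 2 + (⅓)*1672 = 2 + 1672/3 = 1678/3 ≈ 559.33)
(3955 + s)*(-2102 + 2487) = (3955 + 1678/3)*(-2102 + 2487) = (13543/3)*385 = 5214055/3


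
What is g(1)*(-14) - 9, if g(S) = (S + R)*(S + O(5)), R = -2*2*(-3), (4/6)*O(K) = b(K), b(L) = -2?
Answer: 355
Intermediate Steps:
O(K) = -3 (O(K) = (3/2)*(-2) = -3)
R = 12 (R = -4*(-3) = 12)
g(S) = (-3 + S)*(12 + S) (g(S) = (S + 12)*(S - 3) = (12 + S)*(-3 + S) = (-3 + S)*(12 + S))
g(1)*(-14) - 9 = (-36 + 1² + 9*1)*(-14) - 9 = (-36 + 1 + 9)*(-14) - 9 = -26*(-14) - 9 = 364 - 9 = 355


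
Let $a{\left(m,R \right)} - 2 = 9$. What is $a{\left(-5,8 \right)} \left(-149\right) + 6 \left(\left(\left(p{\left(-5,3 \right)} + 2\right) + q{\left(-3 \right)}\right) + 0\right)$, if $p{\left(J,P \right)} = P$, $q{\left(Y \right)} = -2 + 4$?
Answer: $-1597$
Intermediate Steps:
$q{\left(Y \right)} = 2$
$a{\left(m,R \right)} = 11$ ($a{\left(m,R \right)} = 2 + 9 = 11$)
$a{\left(-5,8 \right)} \left(-149\right) + 6 \left(\left(\left(p{\left(-5,3 \right)} + 2\right) + q{\left(-3 \right)}\right) + 0\right) = 11 \left(-149\right) + 6 \left(\left(\left(3 + 2\right) + 2\right) + 0\right) = -1639 + 6 \left(\left(5 + 2\right) + 0\right) = -1639 + 6 \left(7 + 0\right) = -1639 + 6 \cdot 7 = -1639 + 42 = -1597$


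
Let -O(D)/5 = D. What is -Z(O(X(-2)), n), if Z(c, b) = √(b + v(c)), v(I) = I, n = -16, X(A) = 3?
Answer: -I*√31 ≈ -5.5678*I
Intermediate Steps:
O(D) = -5*D
Z(c, b) = √(b + c)
-Z(O(X(-2)), n) = -√(-16 - 5*3) = -√(-16 - 15) = -√(-31) = -I*√31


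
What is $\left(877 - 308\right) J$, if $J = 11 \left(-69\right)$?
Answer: $-431871$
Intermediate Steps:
$J = -759$
$\left(877 - 308\right) J = \left(877 - 308\right) \left(-759\right) = 569 \left(-759\right) = -431871$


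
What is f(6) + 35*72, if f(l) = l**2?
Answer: 2556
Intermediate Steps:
f(6) + 35*72 = 6**2 + 35*72 = 36 + 2520 = 2556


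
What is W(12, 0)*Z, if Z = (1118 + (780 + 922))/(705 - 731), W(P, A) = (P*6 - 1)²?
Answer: -7107810/13 ≈ -5.4676e+5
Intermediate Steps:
W(P, A) = (-1 + 6*P)² (W(P, A) = (6*P - 1)² = (-1 + 6*P)²)
Z = -1410/13 (Z = (1118 + 1702)/(-26) = 2820*(-1/26) = -1410/13 ≈ -108.46)
W(12, 0)*Z = (-1 + 6*12)²*(-1410/13) = (-1 + 72)²*(-1410/13) = 71²*(-1410/13) = 5041*(-1410/13) = -7107810/13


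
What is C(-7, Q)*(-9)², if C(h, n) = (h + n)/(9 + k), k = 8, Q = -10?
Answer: -81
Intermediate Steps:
C(h, n) = h/17 + n/17 (C(h, n) = (h + n)/(9 + 8) = (h + n)/17 = (h + n)*(1/17) = h/17 + n/17)
C(-7, Q)*(-9)² = ((1/17)*(-7) + (1/17)*(-10))*(-9)² = (-7/17 - 10/17)*81 = -1*81 = -81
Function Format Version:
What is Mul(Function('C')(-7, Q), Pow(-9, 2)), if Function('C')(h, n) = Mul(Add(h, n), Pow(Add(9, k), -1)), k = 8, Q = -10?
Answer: -81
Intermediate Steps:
Function('C')(h, n) = Add(Mul(Rational(1, 17), h), Mul(Rational(1, 17), n)) (Function('C')(h, n) = Mul(Add(h, n), Pow(Add(9, 8), -1)) = Mul(Add(h, n), Pow(17, -1)) = Mul(Add(h, n), Rational(1, 17)) = Add(Mul(Rational(1, 17), h), Mul(Rational(1, 17), n)))
Mul(Function('C')(-7, Q), Pow(-9, 2)) = Mul(Add(Mul(Rational(1, 17), -7), Mul(Rational(1, 17), -10)), Pow(-9, 2)) = Mul(Add(Rational(-7, 17), Rational(-10, 17)), 81) = Mul(-1, 81) = -81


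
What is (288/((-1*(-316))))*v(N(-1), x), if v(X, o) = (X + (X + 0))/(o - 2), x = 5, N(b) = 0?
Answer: 0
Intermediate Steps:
v(X, o) = 2*X/(-2 + o) (v(X, o) = (X + X)/(-2 + o) = (2*X)/(-2 + o) = 2*X/(-2 + o))
(288/((-1*(-316))))*v(N(-1), x) = (288/((-1*(-316))))*(2*0/(-2 + 5)) = (288/316)*(2*0/3) = (288*(1/316))*(2*0*(⅓)) = (72/79)*0 = 0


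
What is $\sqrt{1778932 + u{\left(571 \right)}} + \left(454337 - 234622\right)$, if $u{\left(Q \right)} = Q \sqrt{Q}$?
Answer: $219715 + \sqrt{1778932 + 571 \sqrt{571}} \approx 2.2105 \cdot 10^{5}$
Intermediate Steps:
$u{\left(Q \right)} = Q^{\frac{3}{2}}$
$\sqrt{1778932 + u{\left(571 \right)}} + \left(454337 - 234622\right) = \sqrt{1778932 + 571^{\frac{3}{2}}} + \left(454337 - 234622\right) = \sqrt{1778932 + 571 \sqrt{571}} + \left(454337 - 234622\right) = \sqrt{1778932 + 571 \sqrt{571}} + 219715 = 219715 + \sqrt{1778932 + 571 \sqrt{571}}$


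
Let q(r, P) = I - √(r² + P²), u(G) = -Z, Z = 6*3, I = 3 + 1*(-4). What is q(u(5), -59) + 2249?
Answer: 2248 - √3805 ≈ 2186.3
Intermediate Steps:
I = -1 (I = 3 - 4 = -1)
Z = 18
u(G) = -18 (u(G) = -1*18 = -18)
q(r, P) = -1 - √(P² + r²) (q(r, P) = -1 - √(r² + P²) = -1 - √(P² + r²))
q(u(5), -59) + 2249 = (-1 - √((-59)² + (-18)²)) + 2249 = (-1 - √(3481 + 324)) + 2249 = (-1 - √3805) + 2249 = 2248 - √3805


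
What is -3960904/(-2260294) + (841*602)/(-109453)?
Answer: -355406670698/123697979591 ≈ -2.8732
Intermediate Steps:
-3960904/(-2260294) + (841*602)/(-109453) = -3960904*(-1/2260294) + 506282*(-1/109453) = 1980452/1130147 - 506282/109453 = -355406670698/123697979591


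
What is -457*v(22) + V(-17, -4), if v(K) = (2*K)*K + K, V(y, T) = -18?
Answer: -452448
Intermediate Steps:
v(K) = K + 2*K**2 (v(K) = 2*K**2 + K = K + 2*K**2)
-457*v(22) + V(-17, -4) = -10054*(1 + 2*22) - 18 = -10054*(1 + 44) - 18 = -10054*45 - 18 = -457*990 - 18 = -452430 - 18 = -452448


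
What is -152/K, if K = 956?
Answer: -38/239 ≈ -0.15900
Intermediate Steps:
-152/K = -152/956 = -152*1/956 = -38/239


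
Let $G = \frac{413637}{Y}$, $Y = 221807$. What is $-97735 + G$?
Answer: $- \frac{21677893508}{221807} \approx -97733.0$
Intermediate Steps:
$G = \frac{413637}{221807} \approx 1.8649$
$-97735 + G = -97735 + \frac{413637}{221807} = - \frac{21677893508}{221807}$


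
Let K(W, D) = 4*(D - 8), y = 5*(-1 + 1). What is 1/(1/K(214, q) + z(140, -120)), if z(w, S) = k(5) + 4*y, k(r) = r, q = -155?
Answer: 652/3259 ≈ 0.20006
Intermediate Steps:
y = 0 (y = 5*0 = 0)
K(W, D) = -32 + 4*D (K(W, D) = 4*(-8 + D) = -32 + 4*D)
z(w, S) = 5 (z(w, S) = 5 + 4*0 = 5 + 0 = 5)
1/(1/K(214, q) + z(140, -120)) = 1/(1/(-32 + 4*(-155)) + 5) = 1/(1/(-32 - 620) + 5) = 1/(1/(-652) + 5) = 1/(-1/652 + 5) = 1/(3259/652) = 652/3259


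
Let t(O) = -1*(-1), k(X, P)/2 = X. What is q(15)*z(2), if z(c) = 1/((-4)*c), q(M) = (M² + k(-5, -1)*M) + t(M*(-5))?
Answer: -19/2 ≈ -9.5000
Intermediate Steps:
k(X, P) = 2*X
t(O) = 1
q(M) = 1 + M² - 10*M (q(M) = (M² + (2*(-5))*M) + 1 = (M² - 10*M) + 1 = 1 + M² - 10*M)
z(c) = -1/(4*c)
q(15)*z(2) = (1 + 15² - 10*15)*(-¼/2) = (1 + 225 - 150)*(-¼*½) = 76*(-⅛) = -19/2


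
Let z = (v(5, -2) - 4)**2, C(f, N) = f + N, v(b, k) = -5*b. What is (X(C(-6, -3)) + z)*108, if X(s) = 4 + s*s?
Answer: 100008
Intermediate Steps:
C(f, N) = N + f
X(s) = 4 + s**2
z = 841 (z = (-5*5 - 4)**2 = (-25 - 4)**2 = (-29)**2 = 841)
(X(C(-6, -3)) + z)*108 = ((4 + (-3 - 6)**2) + 841)*108 = ((4 + (-9)**2) + 841)*108 = ((4 + 81) + 841)*108 = (85 + 841)*108 = 926*108 = 100008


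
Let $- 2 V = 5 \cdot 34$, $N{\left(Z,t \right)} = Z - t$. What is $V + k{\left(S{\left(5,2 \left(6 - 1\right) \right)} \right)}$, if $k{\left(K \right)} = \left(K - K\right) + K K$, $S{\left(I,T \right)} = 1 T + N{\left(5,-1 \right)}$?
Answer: $171$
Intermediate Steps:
$S{\left(I,T \right)} = 6 + T$ ($S{\left(I,T \right)} = 1 T + \left(5 - -1\right) = T + \left(5 + 1\right) = T + 6 = 6 + T$)
$k{\left(K \right)} = K^{2}$ ($k{\left(K \right)} = 0 + K^{2} = K^{2}$)
$V = -85$ ($V = - \frac{5 \cdot 34}{2} = \left(- \frac{1}{2}\right) 170 = -85$)
$V + k{\left(S{\left(5,2 \left(6 - 1\right) \right)} \right)} = -85 + \left(6 + 2 \left(6 - 1\right)\right)^{2} = -85 + \left(6 + 2 \cdot 5\right)^{2} = -85 + \left(6 + 10\right)^{2} = -85 + 16^{2} = -85 + 256 = 171$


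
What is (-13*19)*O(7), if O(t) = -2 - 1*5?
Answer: 1729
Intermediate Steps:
O(t) = -7 (O(t) = -2 - 5 = -7)
(-13*19)*O(7) = -13*19*(-7) = -247*(-7) = 1729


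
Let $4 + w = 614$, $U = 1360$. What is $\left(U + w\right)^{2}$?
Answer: $3880900$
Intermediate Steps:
$w = 610$ ($w = -4 + 614 = 610$)
$\left(U + w\right)^{2} = \left(1360 + 610\right)^{2} = 1970^{2} = 3880900$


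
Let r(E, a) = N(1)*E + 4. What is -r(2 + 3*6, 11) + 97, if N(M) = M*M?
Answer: 73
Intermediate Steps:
N(M) = M**2
r(E, a) = 4 + E (r(E, a) = 1**2*E + 4 = 1*E + 4 = E + 4 = 4 + E)
-r(2 + 3*6, 11) + 97 = -(4 + (2 + 3*6)) + 97 = -(4 + (2 + 18)) + 97 = -(4 + 20) + 97 = -1*24 + 97 = -24 + 97 = 73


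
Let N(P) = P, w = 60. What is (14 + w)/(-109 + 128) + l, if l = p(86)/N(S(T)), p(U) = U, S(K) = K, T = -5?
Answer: -1264/95 ≈ -13.305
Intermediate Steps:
l = -86/5 (l = 86/(-5) = 86*(-⅕) = -86/5 ≈ -17.200)
(14 + w)/(-109 + 128) + l = (14 + 60)/(-109 + 128) - 86/5 = 74/19 - 86/5 = -1264/95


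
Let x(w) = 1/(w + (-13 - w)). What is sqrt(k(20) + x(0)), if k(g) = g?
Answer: sqrt(3367)/13 ≈ 4.4635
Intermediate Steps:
x(w) = -1/13 (x(w) = 1/(-13) = -1/13)
sqrt(k(20) + x(0)) = sqrt(20 - 1/13) = sqrt(259/13) = sqrt(3367)/13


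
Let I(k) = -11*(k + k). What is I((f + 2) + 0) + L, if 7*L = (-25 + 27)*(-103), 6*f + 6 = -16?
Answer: 152/21 ≈ 7.2381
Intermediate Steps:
f = -11/3 (f = -1 + (⅙)*(-16) = -1 - 8/3 = -11/3 ≈ -3.6667)
I(k) = -22*k
L = -206/7 (L = ((-25 + 27)*(-103))/7 = (2*(-103))/7 = (⅐)*(-206) = -206/7 ≈ -29.429)
I((f + 2) + 0) + L = -22*((-11/3 + 2) + 0) - 206/7 = -22*(-5/3 + 0) - 206/7 = -22*(-5/3) - 206/7 = 110/3 - 206/7 = 152/21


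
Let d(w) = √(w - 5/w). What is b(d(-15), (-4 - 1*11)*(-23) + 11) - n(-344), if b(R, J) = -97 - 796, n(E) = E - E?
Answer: -893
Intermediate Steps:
n(E) = 0
b(R, J) = -893
b(d(-15), (-4 - 1*11)*(-23) + 11) - n(-344) = -893 - 1*0 = -893 + 0 = -893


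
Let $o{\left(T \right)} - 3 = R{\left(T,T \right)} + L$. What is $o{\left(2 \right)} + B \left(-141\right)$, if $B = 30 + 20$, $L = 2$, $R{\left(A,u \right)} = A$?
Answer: $-7043$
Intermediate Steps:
$o{\left(T \right)} = 5 + T$ ($o{\left(T \right)} = 3 + \left(T + 2\right) = 3 + \left(2 + T\right) = 5 + T$)
$B = 50$
$o{\left(2 \right)} + B \left(-141\right) = \left(5 + 2\right) + 50 \left(-141\right) = 7 - 7050 = -7043$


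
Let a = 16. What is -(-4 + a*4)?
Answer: -60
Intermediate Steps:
-(-4 + a*4) = -(-4 + 16*4) = -(-4 + 64) = -1*60 = -60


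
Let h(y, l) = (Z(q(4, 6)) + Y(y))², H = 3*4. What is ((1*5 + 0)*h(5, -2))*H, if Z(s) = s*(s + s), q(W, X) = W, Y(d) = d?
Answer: 82140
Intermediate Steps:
H = 12
Z(s) = 2*s² (Z(s) = s*(2*s) = 2*s²)
h(y, l) = (32 + y)² (h(y, l) = (2*4² + y)² = (2*16 + y)² = (32 + y)²)
((1*5 + 0)*h(5, -2))*H = ((1*5 + 0)*(32 + 5)²)*12 = ((5 + 0)*37²)*12 = (5*1369)*12 = 6845*12 = 82140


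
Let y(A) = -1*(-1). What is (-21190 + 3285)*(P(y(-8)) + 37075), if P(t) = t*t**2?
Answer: -663845780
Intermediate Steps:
y(A) = 1
P(t) = t**3
(-21190 + 3285)*(P(y(-8)) + 37075) = (-21190 + 3285)*(1**3 + 37075) = -17905*(1 + 37075) = -17905*37076 = -663845780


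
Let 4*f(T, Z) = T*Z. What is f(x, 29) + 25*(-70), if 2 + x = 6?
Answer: -1721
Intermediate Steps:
x = 4 (x = -2 + 6 = 4)
f(T, Z) = T*Z/4 (f(T, Z) = (T*Z)/4 = T*Z/4)
f(x, 29) + 25*(-70) = (¼)*4*29 + 25*(-70) = 29 - 1750 = -1721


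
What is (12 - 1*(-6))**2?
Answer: 324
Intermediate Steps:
(12 - 1*(-6))**2 = (12 + 6)**2 = 18**2 = 324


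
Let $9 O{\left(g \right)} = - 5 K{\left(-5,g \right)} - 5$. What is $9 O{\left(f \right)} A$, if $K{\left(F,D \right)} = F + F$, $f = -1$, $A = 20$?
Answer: $900$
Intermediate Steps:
$K{\left(F,D \right)} = 2 F$
$O{\left(g \right)} = 5$ ($O{\left(g \right)} = \frac{- 5 \cdot 2 \left(-5\right) - 5}{9} = \frac{\left(-5\right) \left(-10\right) - 5}{9} = \frac{50 - 5}{9} = \frac{1}{9} \cdot 45 = 5$)
$9 O{\left(f \right)} A = 9 \cdot 5 \cdot 20 = 45 \cdot 20 = 900$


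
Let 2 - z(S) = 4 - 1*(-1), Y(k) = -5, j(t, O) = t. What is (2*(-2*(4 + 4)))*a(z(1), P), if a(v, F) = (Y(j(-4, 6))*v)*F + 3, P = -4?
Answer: 1824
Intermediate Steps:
z(S) = -3 (z(S) = 2 - (4 - 1*(-1)) = 2 - (4 + 1) = 2 - 1*5 = 2 - 5 = -3)
a(v, F) = 3 - 5*F*v (a(v, F) = (-5*v)*F + 3 = -5*F*v + 3 = 3 - 5*F*v)
(2*(-2*(4 + 4)))*a(z(1), P) = (2*(-2*(4 + 4)))*(3 - 5*(-4)*(-3)) = (2*(-2*8))*(3 - 60) = (2*(-16))*(-57) = -32*(-57) = 1824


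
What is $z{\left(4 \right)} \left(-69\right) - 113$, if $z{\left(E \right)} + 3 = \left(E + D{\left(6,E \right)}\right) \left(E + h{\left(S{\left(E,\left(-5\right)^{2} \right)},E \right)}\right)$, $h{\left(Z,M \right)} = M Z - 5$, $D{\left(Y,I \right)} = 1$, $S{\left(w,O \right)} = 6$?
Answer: $-7841$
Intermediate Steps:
$h{\left(Z,M \right)} = -5 + M Z$
$z{\left(E \right)} = -3 + \left(1 + E\right) \left(-5 + 7 E\right)$ ($z{\left(E \right)} = -3 + \left(E + 1\right) \left(E + \left(-5 + E 6\right)\right) = -3 + \left(1 + E\right) \left(E + \left(-5 + 6 E\right)\right) = -3 + \left(1 + E\right) \left(-5 + 7 E\right)$)
$z{\left(4 \right)} \left(-69\right) - 113 = \left(-8 + 2 \cdot 4 + 7 \cdot 4^{2}\right) \left(-69\right) - 113 = \left(-8 + 8 + 7 \cdot 16\right) \left(-69\right) - 113 = \left(-8 + 8 + 112\right) \left(-69\right) - 113 = 112 \left(-69\right) - 113 = -7728 - 113 = -7841$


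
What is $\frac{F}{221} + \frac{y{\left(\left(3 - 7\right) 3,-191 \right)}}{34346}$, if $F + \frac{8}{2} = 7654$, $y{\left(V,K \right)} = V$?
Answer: $\frac{594444}{17173} \approx 34.615$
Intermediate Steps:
$F = 7650$ ($F = -4 + 7654 = 7650$)
$\frac{F}{221} + \frac{y{\left(\left(3 - 7\right) 3,-191 \right)}}{34346} = \frac{7650}{221} + \frac{\left(3 - 7\right) 3}{34346} = 7650 \cdot \frac{1}{221} + \left(-4\right) 3 \cdot \frac{1}{34346} = \frac{450}{13} - \frac{6}{17173} = \frac{594444}{17173}$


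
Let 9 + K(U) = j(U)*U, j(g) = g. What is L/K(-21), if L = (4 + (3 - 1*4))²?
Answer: 1/48 ≈ 0.020833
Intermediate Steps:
K(U) = -9 + U² (K(U) = -9 + U*U = -9 + U²)
L = 9 (L = (4 + (3 - 4))² = (4 - 1)² = 3² = 9)
L/K(-21) = 9/(-9 + (-21)²) = 9/(-9 + 441) = 9/432 = 9*(1/432) = 1/48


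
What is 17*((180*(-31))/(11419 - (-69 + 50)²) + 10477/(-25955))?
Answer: -738603437/47835065 ≈ -15.441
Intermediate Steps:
17*((180*(-31))/(11419 - (-69 + 50)²) + 10477/(-25955)) = 17*(-5580/(11419 - 1*(-19)²) + 10477*(-1/25955)) = 17*(-5580/(11419 - 1*361) - 10477/25955) = 17*(-5580/(11419 - 361) - 10477/25955) = 17*(-5580/11058 - 10477/25955) = 17*(-5580*1/11058 - 10477/25955) = 17*(-930/1843 - 10477/25955) = 17*(-43447261/47835065) = -738603437/47835065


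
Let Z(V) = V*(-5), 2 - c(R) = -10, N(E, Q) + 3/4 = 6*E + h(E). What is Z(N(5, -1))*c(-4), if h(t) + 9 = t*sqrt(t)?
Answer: -1215 - 300*sqrt(5) ≈ -1885.8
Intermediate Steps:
h(t) = -9 + t**(3/2) (h(t) = -9 + t*sqrt(t) = -9 + t**(3/2))
N(E, Q) = -39/4 + E**(3/2) + 6*E (N(E, Q) = -3/4 + (6*E + (-9 + E**(3/2))) = -3/4 + (-9 + E**(3/2) + 6*E) = -39/4 + E**(3/2) + 6*E)
c(R) = 12 (c(R) = 2 - 1*(-10) = 2 + 10 = 12)
Z(V) = -5*V
Z(N(5, -1))*c(-4) = -5*(-39/4 + 5**(3/2) + 6*5)*12 = -5*(-39/4 + 5*sqrt(5) + 30)*12 = -5*(81/4 + 5*sqrt(5))*12 = (-405/4 - 25*sqrt(5))*12 = -1215 - 300*sqrt(5)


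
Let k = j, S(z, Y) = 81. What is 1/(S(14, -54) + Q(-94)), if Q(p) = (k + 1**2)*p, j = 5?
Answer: -1/483 ≈ -0.0020704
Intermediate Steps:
k = 5
Q(p) = 6*p (Q(p) = (5 + 1**2)*p = (5 + 1)*p = 6*p)
1/(S(14, -54) + Q(-94)) = 1/(81 + 6*(-94)) = 1/(81 - 564) = 1/(-483) = -1/483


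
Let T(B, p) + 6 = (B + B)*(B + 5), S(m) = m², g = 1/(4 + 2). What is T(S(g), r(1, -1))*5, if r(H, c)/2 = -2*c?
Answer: -18535/648 ≈ -28.603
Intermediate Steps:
g = ⅙ (g = 1/6 = ⅙ ≈ 0.16667)
r(H, c) = -4*c (r(H, c) = 2*(-2*c) = -4*c)
T(B, p) = -6 + 2*B*(5 + B) (T(B, p) = -6 + (B + B)*(B + 5) = -6 + (2*B)*(5 + B) = -6 + 2*B*(5 + B))
T(S(g), r(1, -1))*5 = (-6 + 2*((⅙)²)² + 10*(⅙)²)*5 = (-6 + 2*(1/36)² + 10*(1/36))*5 = (-6 + 2*(1/1296) + 5/18)*5 = (-6 + 1/648 + 5/18)*5 = -3707/648*5 = -18535/648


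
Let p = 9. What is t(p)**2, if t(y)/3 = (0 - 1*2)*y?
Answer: 2916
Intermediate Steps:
t(y) = -6*y (t(y) = 3*((0 - 1*2)*y) = 3*((0 - 2)*y) = 3*(-2*y) = -6*y)
t(p)**2 = (-6*9)**2 = (-54)**2 = 2916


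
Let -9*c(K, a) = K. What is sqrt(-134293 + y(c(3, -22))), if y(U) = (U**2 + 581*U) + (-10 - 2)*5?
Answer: I*sqrt(1210919)/3 ≈ 366.81*I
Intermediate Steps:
c(K, a) = -K/9
y(U) = -60 + U**2 + 581*U (y(U) = (U**2 + 581*U) - 12*5 = (U**2 + 581*U) - 60 = -60 + U**2 + 581*U)
sqrt(-134293 + y(c(3, -22))) = sqrt(-134293 + (-60 + (-1/9*3)**2 + 581*(-1/9*3))) = sqrt(-134293 + (-60 + (-1/3)**2 + 581*(-1/3))) = sqrt(-134293 + (-60 + 1/9 - 581/3)) = sqrt(-134293 - 2282/9) = sqrt(-1210919/9) = I*sqrt(1210919)/3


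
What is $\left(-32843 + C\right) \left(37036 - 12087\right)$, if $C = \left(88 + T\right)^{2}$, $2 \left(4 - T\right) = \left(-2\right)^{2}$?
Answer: $-617313107$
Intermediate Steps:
$T = 2$ ($T = 4 - \frac{\left(-2\right)^{2}}{2} = 4 - 2 = 2$)
$C = 8100$ ($C = \left(88 + 2\right)^{2} = 90^{2} = 8100$)
$\left(-32843 + C\right) \left(37036 - 12087\right) = \left(-32843 + 8100\right) \left(37036 - 12087\right) = \left(-24743\right) 24949 = -617313107$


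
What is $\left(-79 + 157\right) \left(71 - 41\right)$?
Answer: $2340$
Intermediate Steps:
$\left(-79 + 157\right) \left(71 - 41\right) = 78 \left(71 - 41\right) = 78 \cdot 30 = 2340$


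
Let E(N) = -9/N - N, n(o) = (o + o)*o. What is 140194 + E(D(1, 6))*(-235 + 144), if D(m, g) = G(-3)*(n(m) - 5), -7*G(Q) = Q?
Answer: 139440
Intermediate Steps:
G(Q) = -Q/7
n(o) = 2*o² (n(o) = (2*o)*o = 2*o²)
D(m, g) = -15/7 + 6*m²/7 (D(m, g) = (-⅐*(-3))*(2*m² - 5) = 3*(-5 + 2*m²)/7 = -15/7 + 6*m²/7)
E(N) = -N - 9/N
140194 + E(D(1, 6))*(-235 + 144) = 140194 + (-(-15/7 + (6/7)*1²) - 9/(-15/7 + (6/7)*1²))*(-235 + 144) = 140194 + (-(-15/7 + (6/7)*1) - 9/(-15/7 + (6/7)*1))*(-91) = 140194 + (-(-15/7 + 6/7) - 9/(-15/7 + 6/7))*(-91) = 140194 + (-1*(-9/7) - 9/(-9/7))*(-91) = 140194 + (9/7 - 9*(-7/9))*(-91) = 140194 + (9/7 + 7)*(-91) = 140194 + (58/7)*(-91) = 140194 - 754 = 139440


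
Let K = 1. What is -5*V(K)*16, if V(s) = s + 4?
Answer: -400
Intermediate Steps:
V(s) = 4 + s
-5*V(K)*16 = -5*(4 + 1)*16 = -5*5*16 = -25*16 = -400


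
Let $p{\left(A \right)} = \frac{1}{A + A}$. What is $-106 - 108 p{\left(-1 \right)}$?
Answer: $-52$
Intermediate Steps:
$p{\left(A \right)} = \frac{1}{2 A}$
$-106 - 108 p{\left(-1 \right)} = -106 - 108 \frac{1}{2 \left(-1\right)} = -106 - 108 \cdot \frac{1}{2} \left(-1\right) = -106 - -54 = -106 + 54 = -52$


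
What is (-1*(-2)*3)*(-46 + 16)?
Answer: -180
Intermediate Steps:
(-1*(-2)*3)*(-46 + 16) = (2*3)*(-30) = 6*(-30) = -180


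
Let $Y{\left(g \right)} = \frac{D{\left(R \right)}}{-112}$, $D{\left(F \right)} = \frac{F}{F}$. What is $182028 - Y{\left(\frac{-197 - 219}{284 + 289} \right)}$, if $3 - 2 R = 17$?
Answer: $\frac{20387137}{112} \approx 1.8203 \cdot 10^{5}$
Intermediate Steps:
$R = -7$ ($R = \frac{3}{2} - \frac{17}{2} = -7$)
$D{\left(F \right)} = 1$
$Y{\left(g \right)} = - \frac{1}{112}$ ($Y{\left(g \right)} = 1 \frac{1}{-112} = 1 \left(- \frac{1}{112}\right) = - \frac{1}{112}$)
$182028 - Y{\left(\frac{-197 - 219}{284 + 289} \right)} = 182028 - - \frac{1}{112} = 182028 + \frac{1}{112} = \frac{20387137}{112}$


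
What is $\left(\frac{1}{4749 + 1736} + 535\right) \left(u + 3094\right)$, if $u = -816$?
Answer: $\frac{7903466328}{6485} \approx 1.2187 \cdot 10^{6}$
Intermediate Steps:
$\left(\frac{1}{4749 + 1736} + 535\right) \left(u + 3094\right) = \left(\frac{1}{4749 + 1736} + 535\right) \left(-816 + 3094\right) = \left(\frac{1}{6485} + 535\right) 2278 = \frac{3469476}{6485} \cdot 2278 = \frac{7903466328}{6485}$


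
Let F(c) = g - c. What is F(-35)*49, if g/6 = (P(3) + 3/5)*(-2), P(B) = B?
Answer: -2009/5 ≈ -401.80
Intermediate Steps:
g = -216/5 (g = 6*((3 + 3/5)*(-2)) = 6*((3 + 3*(⅕))*(-2)) = 6*((3 + ⅗)*(-2)) = 6*((18/5)*(-2)) = 6*(-36/5) = -216/5 ≈ -43.200)
F(c) = -216/5 - c
F(-35)*49 = (-216/5 - 1*(-35))*49 = (-216/5 + 35)*49 = -41/5*49 = -2009/5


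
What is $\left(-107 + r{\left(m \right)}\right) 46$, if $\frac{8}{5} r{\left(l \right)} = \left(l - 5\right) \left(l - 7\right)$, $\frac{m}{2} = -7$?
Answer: $\frac{26197}{4} \approx 6549.3$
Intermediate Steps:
$m = -14$ ($m = 2 \left(-7\right) = -14$)
$r{\left(l \right)} = \frac{5 \left(-7 + l\right) \left(-5 + l\right)}{8}$ ($r{\left(l \right)} = \frac{5 \left(l - 5\right) \left(l - 7\right)}{8} = \frac{5 \left(-5 + l\right) \left(-7 + l\right)}{8} = \frac{5 \left(-7 + l\right) \left(-5 + l\right)}{8}$)
$\left(-107 + r{\left(m \right)}\right) 46 = \left(-107 + \left(\frac{175}{8} - -105 + \frac{5 \left(-14\right)^{2}}{8}\right)\right) 46 = \left(-107 + \left(\frac{175}{8} + 105 + \frac{5}{8} \cdot 196\right)\right) 46 = \left(-107 + \left(\frac{175}{8} + 105 + \frac{245}{2}\right)\right) 46 = \left(-107 + \frac{1995}{8}\right) 46 = \frac{1139}{8} \cdot 46 = \frac{26197}{4}$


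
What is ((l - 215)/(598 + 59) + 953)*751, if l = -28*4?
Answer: 156657098/219 ≈ 7.1533e+5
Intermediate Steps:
l = -112
((l - 215)/(598 + 59) + 953)*751 = ((-112 - 215)/(598 + 59) + 953)*751 = (-327/657 + 953)*751 = (-327*1/657 + 953)*751 = (-109/219 + 953)*751 = (208598/219)*751 = 156657098/219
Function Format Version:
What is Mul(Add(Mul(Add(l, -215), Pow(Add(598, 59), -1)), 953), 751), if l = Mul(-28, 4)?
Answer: Rational(156657098, 219) ≈ 7.1533e+5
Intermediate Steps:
l = -112
Mul(Add(Mul(Add(l, -215), Pow(Add(598, 59), -1)), 953), 751) = Mul(Add(Mul(Add(-112, -215), Pow(Add(598, 59), -1)), 953), 751) = Mul(Add(Mul(-327, Pow(657, -1)), 953), 751) = Mul(Add(Mul(-327, Rational(1, 657)), 953), 751) = Mul(Add(Rational(-109, 219), 953), 751) = Mul(Rational(208598, 219), 751) = Rational(156657098, 219)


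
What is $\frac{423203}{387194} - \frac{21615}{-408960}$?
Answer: $\frac{6048076573}{5278228608} \approx 1.1459$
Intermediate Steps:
$\frac{423203}{387194} - \frac{21615}{-408960} = 423203 \cdot \frac{1}{387194} - - \frac{1441}{27264} = \frac{423203}{387194} + \frac{1441}{27264} = \frac{6048076573}{5278228608}$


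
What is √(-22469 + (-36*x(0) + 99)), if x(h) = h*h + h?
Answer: I*√22370 ≈ 149.57*I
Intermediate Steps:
x(h) = h + h² (x(h) = h² + h = h + h²)
√(-22469 + (-36*x(0) + 99)) = √(-22469 + (-0*(1 + 0) + 99)) = √(-22469 + (-0 + 99)) = √(-22469 + (-36*0 + 99)) = √(-22469 + (0 + 99)) = √(-22469 + 99) = √(-22370) = I*√22370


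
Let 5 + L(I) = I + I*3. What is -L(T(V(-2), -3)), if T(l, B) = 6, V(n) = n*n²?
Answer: -19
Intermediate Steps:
V(n) = n³
L(I) = -5 + 4*I (L(I) = -5 + (I + I*3) = -5 + (I + 3*I) = -5 + 4*I)
-L(T(V(-2), -3)) = -(-5 + 4*6) = -(-5 + 24) = -1*19 = -19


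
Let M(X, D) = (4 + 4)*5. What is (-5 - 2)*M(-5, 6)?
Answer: -280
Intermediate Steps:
M(X, D) = 40 (M(X, D) = 8*5 = 40)
(-5 - 2)*M(-5, 6) = (-5 - 2)*40 = -7*40 = -280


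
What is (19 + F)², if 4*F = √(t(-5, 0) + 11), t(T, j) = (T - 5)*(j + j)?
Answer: (76 + √11)²/16 ≈ 393.20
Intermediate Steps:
t(T, j) = 2*j*(-5 + T) (t(T, j) = (-5 + T)*(2*j) = 2*j*(-5 + T))
F = √11/4 (F = √(2*0*(-5 - 5) + 11)/4 = √(2*0*(-10) + 11)/4 = √(0 + 11)/4 = √11/4 ≈ 0.82916)
(19 + F)² = (19 + √11/4)²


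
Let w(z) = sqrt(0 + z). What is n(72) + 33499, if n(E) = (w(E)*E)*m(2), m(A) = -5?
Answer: 33499 - 2160*sqrt(2) ≈ 30444.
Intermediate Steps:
w(z) = sqrt(z)
n(E) = -5*E**(3/2) (n(E) = (sqrt(E)*E)*(-5) = E**(3/2)*(-5) = -5*E**(3/2))
n(72) + 33499 = -2160*sqrt(2) + 33499 = 33499 - 2160*sqrt(2)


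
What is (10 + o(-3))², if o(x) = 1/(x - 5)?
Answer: 6241/64 ≈ 97.516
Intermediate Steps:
o(x) = 1/(-5 + x)
(10 + o(-3))² = (10 + 1/(-5 - 3))² = (10 + 1/(-8))² = (10 - ⅛)² = (79/8)² = 6241/64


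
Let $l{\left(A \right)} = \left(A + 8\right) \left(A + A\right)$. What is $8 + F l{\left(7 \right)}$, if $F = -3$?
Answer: $-622$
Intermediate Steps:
$l{\left(A \right)} = 2 A \left(8 + A\right)$ ($l{\left(A \right)} = \left(8 + A\right) 2 A = 2 A \left(8 + A\right)$)
$8 + F l{\left(7 \right)} = 8 - 3 \cdot 2 \cdot 7 \left(8 + 7\right) = 8 - 3 \cdot 2 \cdot 7 \cdot 15 = 8 - 630 = -622$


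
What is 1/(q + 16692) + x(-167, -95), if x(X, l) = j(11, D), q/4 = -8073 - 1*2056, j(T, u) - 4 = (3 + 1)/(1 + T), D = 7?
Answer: 309709/71472 ≈ 4.3333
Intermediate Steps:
j(T, u) = 4 + 4/(1 + T) (j(T, u) = 4 + (3 + 1)/(1 + T) = 4 + 4/(1 + T))
q = -40516 (q = 4*(-8073 - 1*2056) = 4*(-8073 - 2056) = 4*(-10129) = -40516)
x(X, l) = 13/3 (x(X, l) = 4*(2 + 11)/(1 + 11) = 4*13/12 = 4*(1/12)*13 = 13/3)
1/(q + 16692) + x(-167, -95) = 1/(-40516 + 16692) + 13/3 = 1/(-23824) + 13/3 = -1/23824 + 13/3 = 309709/71472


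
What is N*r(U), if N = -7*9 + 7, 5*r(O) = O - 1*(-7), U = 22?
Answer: -1624/5 ≈ -324.80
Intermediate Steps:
r(O) = 7/5 + O/5 (r(O) = (O - 1*(-7))/5 = (O + 7)/5 = (7 + O)/5 = 7/5 + O/5)
N = -56 (N = -63 + 7 = -56)
N*r(U) = -56*(7/5 + (⅕)*22) = -56*(7/5 + 22/5) = -56*29/5 = -1624/5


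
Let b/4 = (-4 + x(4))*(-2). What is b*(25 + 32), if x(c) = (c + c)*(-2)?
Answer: 9120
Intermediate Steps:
x(c) = -4*c (x(c) = (2*c)*(-2) = -4*c)
b = 160 (b = 4*((-4 - 4*4)*(-2)) = 4*((-4 - 16)*(-2)) = 4*(-20*(-2)) = 4*40 = 160)
b*(25 + 32) = 160*(25 + 32) = 160*57 = 9120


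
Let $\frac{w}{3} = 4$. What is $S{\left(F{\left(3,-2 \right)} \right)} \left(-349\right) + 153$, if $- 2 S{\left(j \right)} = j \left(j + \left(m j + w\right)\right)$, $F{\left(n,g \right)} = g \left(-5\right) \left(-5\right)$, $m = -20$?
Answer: $-8393297$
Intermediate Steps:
$w = 12$ ($w = 3 \cdot 4 = 12$)
$F{\left(n,g \right)} = 25 g$ ($F{\left(n,g \right)} = - 5 g \left(-5\right) = 25 g$)
$S{\left(j \right)} = - \frac{j \left(12 - 19 j\right)}{2}$ ($S{\left(j \right)} = - \frac{j \left(j - \left(-12 + 20 j\right)\right)}{2} = - \frac{j \left(12 - 19 j\right)}{2}$)
$S{\left(F{\left(3,-2 \right)} \right)} \left(-349\right) + 153 = \frac{25 \left(-2\right) \left(-12 + 19 \cdot 25 \left(-2\right)\right)}{2} \left(-349\right) + 153 = \frac{1}{2} \left(-50\right) \left(-12 + 19 \left(-50\right)\right) \left(-349\right) + 153 = \frac{1}{2} \left(-50\right) \left(-12 - 950\right) \left(-349\right) + 153 = \frac{1}{2} \left(-50\right) \left(-962\right) \left(-349\right) + 153 = 24050 \left(-349\right) + 153 = -8393450 + 153 = -8393297$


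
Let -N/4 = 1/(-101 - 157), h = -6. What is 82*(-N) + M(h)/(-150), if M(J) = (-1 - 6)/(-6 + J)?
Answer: -98701/77400 ≈ -1.2752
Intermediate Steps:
M(J) = -7/(-6 + J)
N = 2/129 (N = -4/(-101 - 157) = -4/(-258) = -4*(-1/258) = 2/129 ≈ 0.015504)
82*(-N) + M(h)/(-150) = 82*(-1*2/129) - 7/(-6 - 6)/(-150) = 82*(-2/129) - 7/(-12)*(-1/150) = -164/129 - 7*(-1/12)*(-1/150) = -164/129 + (7/12)*(-1/150) = -164/129 - 7/1800 = -98701/77400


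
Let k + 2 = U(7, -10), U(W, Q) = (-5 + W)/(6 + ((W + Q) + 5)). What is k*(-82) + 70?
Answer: 427/2 ≈ 213.50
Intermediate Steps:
U(W, Q) = (-5 + W)/(11 + Q + W) (U(W, Q) = (-5 + W)/(6 + ((Q + W) + 5)) = (-5 + W)/(6 + (5 + Q + W)) = (-5 + W)/(11 + Q + W))
k = -7/4 (k = -2 + (-5 + 7)/(11 - 10 + 7) = -2 + 2/8 = -2 + (⅛)*2 = -2 + ¼ = -7/4 ≈ -1.7500)
k*(-82) + 70 = -7/4*(-82) + 70 = 287/2 + 70 = 427/2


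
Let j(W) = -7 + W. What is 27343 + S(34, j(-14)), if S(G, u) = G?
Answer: 27377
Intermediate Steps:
27343 + S(34, j(-14)) = 27343 + 34 = 27377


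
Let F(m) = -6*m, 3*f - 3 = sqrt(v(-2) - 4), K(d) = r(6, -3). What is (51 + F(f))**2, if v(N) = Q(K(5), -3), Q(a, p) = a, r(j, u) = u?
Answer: 1997 - 180*I*sqrt(7) ≈ 1997.0 - 476.24*I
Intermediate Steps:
K(d) = -3
v(N) = -3
f = 1 + I*sqrt(7)/3 (f = 1 + sqrt(-3 - 4)/3 = 1 + sqrt(-7)/3 = 1 + (I*sqrt(7))/3 = 1 + I*sqrt(7)/3 ≈ 1.0 + 0.88192*I)
(51 + F(f))**2 = (51 - 6*(1 + I*sqrt(7)/3))**2 = (51 + (-6 - 2*I*sqrt(7)))**2 = (45 - 2*I*sqrt(7))**2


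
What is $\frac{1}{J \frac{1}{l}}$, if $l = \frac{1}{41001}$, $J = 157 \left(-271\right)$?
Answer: $- \frac{1}{1744469547} \approx -5.7324 \cdot 10^{-10}$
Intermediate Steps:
$J = -42547$
$l = \frac{1}{41001} \approx 2.439 \cdot 10^{-5}$
$\frac{1}{J \frac{1}{l}} = \frac{1}{\left(-42547\right) \frac{1}{\frac{1}{41001}}} = \frac{1}{\left(-42547\right) 41001} = \frac{1}{-1744469547} = - \frac{1}{1744469547}$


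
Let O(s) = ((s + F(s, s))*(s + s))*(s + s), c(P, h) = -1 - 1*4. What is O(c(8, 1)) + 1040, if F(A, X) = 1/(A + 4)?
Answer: 440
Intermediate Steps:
c(P, h) = -5 (c(P, h) = -1 - 4 = -5)
F(A, X) = 1/(4 + A)
O(s) = 4*s**2*(s + 1/(4 + s)) (O(s) = ((s + 1/(4 + s))*(s + s))*(s + s) = ((s + 1/(4 + s))*(2*s))*(2*s) = (2*s*(s + 1/(4 + s)))*(2*s) = 4*s**2*(s + 1/(4 + s)))
O(c(8, 1)) + 1040 = 4*(-5)**2*(1 - 5*(4 - 5))/(4 - 5) + 1040 = 4*25*(1 - 5*(-1))/(-1) + 1040 = 4*25*(-1)*(1 + 5) + 1040 = 4*25*(-1)*6 + 1040 = -600 + 1040 = 440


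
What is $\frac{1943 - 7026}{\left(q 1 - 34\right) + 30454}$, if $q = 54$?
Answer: $- \frac{5083}{30474} \approx -0.1668$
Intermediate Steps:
$\frac{1943 - 7026}{\left(q 1 - 34\right) + 30454} = \frac{1943 - 7026}{\left(54 \cdot 1 - 34\right) + 30454} = - \frac{5083}{\left(54 - 34\right) + 30454} = - \frac{5083}{20 + 30454} = - \frac{5083}{30474}$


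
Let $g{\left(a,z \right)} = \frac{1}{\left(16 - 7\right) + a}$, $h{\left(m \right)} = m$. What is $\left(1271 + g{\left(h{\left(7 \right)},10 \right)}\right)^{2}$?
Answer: $\frac{413593569}{256} \approx 1.6156 \cdot 10^{6}$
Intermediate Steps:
$g{\left(a,z \right)} = \frac{1}{9 + a}$ ($g{\left(a,z \right)} = \frac{1}{\left(16 - 7\right) + a} = \frac{1}{9 + a}$)
$\left(1271 + g{\left(h{\left(7 \right)},10 \right)}\right)^{2} = \left(1271 + \frac{1}{9 + 7}\right)^{2} = \left(1271 + \frac{1}{16}\right)^{2} = \left(\frac{20337}{16}\right)^{2} = \frac{413593569}{256}$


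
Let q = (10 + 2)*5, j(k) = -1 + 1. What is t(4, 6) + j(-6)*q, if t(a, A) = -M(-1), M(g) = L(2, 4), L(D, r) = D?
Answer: -2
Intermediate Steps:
M(g) = 2
t(a, A) = -2 (t(a, A) = -1*2 = -2)
j(k) = 0
q = 60 (q = 12*5 = 60)
t(4, 6) + j(-6)*q = -2 + 0*60 = -2 + 0 = -2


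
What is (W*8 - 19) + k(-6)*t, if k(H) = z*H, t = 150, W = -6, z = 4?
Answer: -3667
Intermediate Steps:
k(H) = 4*H
(W*8 - 19) + k(-6)*t = (-6*8 - 19) + (4*(-6))*150 = (-48 - 19) - 24*150 = -67 - 3600 = -3667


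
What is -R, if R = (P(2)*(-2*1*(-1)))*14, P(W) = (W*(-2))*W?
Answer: 224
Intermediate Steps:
P(W) = -2*W² (P(W) = (-2*W)*W = -2*W²)
R = -224 (R = ((-2*2²)*(-2*1*(-1)))*14 = ((-2*4)*(-2*(-1)))*14 = -8*2*14 = -16*14 = -224)
-R = -1*(-224) = 224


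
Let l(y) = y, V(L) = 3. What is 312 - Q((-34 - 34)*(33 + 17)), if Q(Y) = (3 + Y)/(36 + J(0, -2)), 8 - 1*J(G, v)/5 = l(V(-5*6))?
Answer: 22429/61 ≈ 367.69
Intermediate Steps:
J(G, v) = 25 (J(G, v) = 40 - 5*3 = 40 - 15 = 25)
Q(Y) = 3/61 + Y/61 (Q(Y) = (3 + Y)/(36 + 25) = (3 + Y)/61 = (3 + Y)*(1/61) = 3/61 + Y/61)
312 - Q((-34 - 34)*(33 + 17)) = 312 - (3/61 + ((-34 - 34)*(33 + 17))/61) = 312 - (3/61 + (-68*50)/61) = 312 - (3/61 + (1/61)*(-3400)) = 312 - (3/61 - 3400/61) = 312 - 1*(-3397/61) = 312 + 3397/61 = 22429/61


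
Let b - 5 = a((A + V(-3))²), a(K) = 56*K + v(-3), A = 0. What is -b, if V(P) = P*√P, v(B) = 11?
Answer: 1496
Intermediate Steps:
V(P) = P^(3/2)
a(K) = 11 + 56*K (a(K) = 56*K + 11 = 11 + 56*K)
b = -1496 (b = 5 + (11 + 56*(0 + (-3)^(3/2))²) = 5 + (11 + 56*(0 - 3*I*√3)²) = 5 + (11 + 56*(-3*I*√3)²) = 5 + (11 + 56*(-27)) = 5 + (11 - 1512) = 5 - 1501 = -1496)
-b = -1*(-1496) = 1496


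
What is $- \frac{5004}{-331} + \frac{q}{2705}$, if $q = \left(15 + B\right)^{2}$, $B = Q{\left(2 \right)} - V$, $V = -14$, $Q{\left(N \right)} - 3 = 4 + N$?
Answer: $\frac{14013784}{895355} \approx 15.652$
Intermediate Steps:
$Q{\left(N \right)} = 7 + N$ ($Q{\left(N \right)} = 3 + \left(4 + N\right) = 7 + N$)
$B = 23$ ($B = \left(7 + 2\right) - -14 = 9 + 14 = 23$)
$q = 1444$ ($q = \left(15 + 23\right)^{2} = 38^{2} = 1444$)
$- \frac{5004}{-331} + \frac{q}{2705} = - \frac{5004}{-331} + \frac{1444}{2705} = \left(-5004\right) \left(- \frac{1}{331}\right) + 1444 \cdot \frac{1}{2705} = \frac{5004}{331} + \frac{1444}{2705} = \frac{14013784}{895355}$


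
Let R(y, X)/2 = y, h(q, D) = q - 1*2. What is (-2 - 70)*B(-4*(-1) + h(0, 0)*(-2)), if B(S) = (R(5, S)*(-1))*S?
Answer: 5760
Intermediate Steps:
h(q, D) = -2 + q (h(q, D) = q - 2 = -2 + q)
R(y, X) = 2*y
B(S) = -10*S (B(S) = ((2*5)*(-1))*S = (10*(-1))*S = -10*S)
(-2 - 70)*B(-4*(-1) + h(0, 0)*(-2)) = (-2 - 70)*(-10*(-4*(-1) + (-2 + 0)*(-2))) = -(-720)*(4 - 2*(-2)) = -(-720)*(4 + 4) = -(-720)*8 = -72*(-80) = 5760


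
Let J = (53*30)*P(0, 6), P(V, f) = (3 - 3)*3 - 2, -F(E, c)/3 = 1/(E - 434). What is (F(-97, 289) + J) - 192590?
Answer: -34651289/177 ≈ -1.9577e+5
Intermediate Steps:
F(E, c) = -3/(-434 + E) (F(E, c) = -3/(E - 434) = -3/(-434 + E))
P(V, f) = -2 (P(V, f) = 0*3 - 2 = 0 - 2 = -2)
J = -3180 (J = (53*30)*(-2) = 1590*(-2) = -3180)
(F(-97, 289) + J) - 192590 = (-3/(-434 - 97) - 3180) - 192590 = (-3/(-531) - 3180) - 192590 = (-3*(-1/531) - 3180) - 192590 = (1/177 - 3180) - 192590 = -562859/177 - 192590 = -34651289/177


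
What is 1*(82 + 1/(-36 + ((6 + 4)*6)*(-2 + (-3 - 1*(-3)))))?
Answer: 12791/156 ≈ 81.994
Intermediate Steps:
1*(82 + 1/(-36 + ((6 + 4)*6)*(-2 + (-3 - 1*(-3))))) = 1*(82 + 1/(-36 + (10*6)*(-2 + (-3 + 3)))) = 1*(82 + 1/(-36 + 60*(-2 + 0))) = 1*(82 + 1/(-36 + 60*(-2))) = 1*(82 + 1/(-36 - 120)) = 1*(82 + 1/(-156)) = 1*(82 - 1/156) = 1*(12791/156) = 12791/156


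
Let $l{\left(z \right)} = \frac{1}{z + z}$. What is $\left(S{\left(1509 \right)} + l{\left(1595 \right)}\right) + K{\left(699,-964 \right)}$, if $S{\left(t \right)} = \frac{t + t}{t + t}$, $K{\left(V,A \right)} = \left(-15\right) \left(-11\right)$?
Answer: $\frac{529541}{3190} \approx 166.0$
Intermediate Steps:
$K{\left(V,A \right)} = 165$
$S{\left(t \right)} = 1$ ($S{\left(t \right)} = \frac{2 t}{2 t} = 2 t \frac{1}{2 t} = 1$)
$l{\left(z \right)} = \frac{1}{2 z}$
$\left(S{\left(1509 \right)} + l{\left(1595 \right)}\right) + K{\left(699,-964 \right)} = \left(1 + \frac{1}{2 \cdot 1595}\right) + 165 = \left(1 + \frac{1}{2} \cdot \frac{1}{1595}\right) + 165 = \left(1 + \frac{1}{3190}\right) + 165 = \frac{3191}{3190} + 165 = \frac{529541}{3190}$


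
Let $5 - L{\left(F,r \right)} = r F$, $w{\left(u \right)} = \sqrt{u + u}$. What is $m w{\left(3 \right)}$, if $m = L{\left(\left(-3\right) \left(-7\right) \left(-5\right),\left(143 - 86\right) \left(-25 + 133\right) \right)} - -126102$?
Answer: $772487 \sqrt{6} \approx 1.8922 \cdot 10^{6}$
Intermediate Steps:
$w{\left(u \right)} = \sqrt{2} \sqrt{u}$ ($w{\left(u \right)} = \sqrt{2 u} = \sqrt{2} \sqrt{u}$)
$L{\left(F,r \right)} = 5 - F r$ ($L{\left(F,r \right)} = 5 - r F = 5 - F r$)
$m = 772487$ ($m = \left(5 - \left(-3\right) \left(-7\right) \left(-5\right) \left(143 - 86\right) \left(-25 + 133\right)\right) - -126102 = \left(5 - 21 \left(-5\right) 57 \cdot 108\right) + 126102 = \left(5 - \left(-105\right) 6156\right) + 126102 = \left(5 + 646380\right) + 126102 = 646385 + 126102 = 772487$)
$m w{\left(3 \right)} = 772487 \sqrt{2} \sqrt{3} = 772487 \sqrt{6}$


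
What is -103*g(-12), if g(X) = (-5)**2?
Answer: -2575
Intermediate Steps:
g(X) = 25
-103*g(-12) = -103*25 = -2575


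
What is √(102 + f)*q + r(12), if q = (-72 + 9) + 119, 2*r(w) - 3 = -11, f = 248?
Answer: -4 + 280*√14 ≈ 1043.7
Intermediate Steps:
r(w) = -4 (r(w) = 3/2 + (½)*(-11) = 3/2 - 11/2 = -4)
q = 56 (q = -63 + 119 = 56)
√(102 + f)*q + r(12) = √(102 + 248)*56 - 4 = √350*56 - 4 = (5*√14)*56 - 4 = 280*√14 - 4 = -4 + 280*√14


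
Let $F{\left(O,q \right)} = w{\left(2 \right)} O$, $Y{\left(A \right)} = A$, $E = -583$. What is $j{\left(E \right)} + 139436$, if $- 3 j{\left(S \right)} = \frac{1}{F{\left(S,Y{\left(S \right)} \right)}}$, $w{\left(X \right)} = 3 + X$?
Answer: $\frac{1219367821}{8745} \approx 1.3944 \cdot 10^{5}$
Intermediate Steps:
$F{\left(O,q \right)} = 5 O$ ($F{\left(O,q \right)} = \left(3 + 2\right) O = 5 O$)
$j{\left(S \right)} = - \frac{1}{15 S}$ ($j{\left(S \right)} = - \frac{1}{3 \cdot 5 S} = - \frac{\frac{1}{5} \frac{1}{S}}{3} = - \frac{1}{15 S}$)
$j{\left(E \right)} + 139436 = - \frac{1}{15 \left(-583\right)} + 139436 = \left(- \frac{1}{15}\right) \left(- \frac{1}{583}\right) + 139436 = \frac{1}{8745} + 139436 = \frac{1219367821}{8745}$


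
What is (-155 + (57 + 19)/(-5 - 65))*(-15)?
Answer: 16389/7 ≈ 2341.3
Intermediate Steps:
(-155 + (57 + 19)/(-5 - 65))*(-15) = (-155 + 76/(-70))*(-15) = (-155 + 76*(-1/70))*(-15) = (-155 - 38/35)*(-15) = -5463/35*(-15) = 16389/7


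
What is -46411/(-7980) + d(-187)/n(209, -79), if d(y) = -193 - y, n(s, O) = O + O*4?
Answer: 735209/126084 ≈ 5.8311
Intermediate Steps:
n(s, O) = 5*O (n(s, O) = O + 4*O = 5*O)
-46411/(-7980) + d(-187)/n(209, -79) = -46411/(-7980) + (-193 - 1*(-187))/((5*(-79))) = -46411*(-1/7980) + (-193 + 187)/(-395) = 46411/7980 - 6*(-1/395) = 46411/7980 + 6/395 = 735209/126084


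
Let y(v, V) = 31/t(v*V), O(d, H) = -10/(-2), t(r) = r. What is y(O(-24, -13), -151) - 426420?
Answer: -321947131/755 ≈ -4.2642e+5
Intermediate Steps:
O(d, H) = 5 (O(d, H) = -10*(-½) = 5)
y(v, V) = 31/(V*v) (y(v, V) = 31/((v*V)) = 31/((V*v)) = 31*(1/(V*v)) = 31/(V*v))
y(O(-24, -13), -151) - 426420 = 31/(-151*5) - 426420 = 31*(-1/151)*(⅕) - 426420 = -31/755 - 426420 = -321947131/755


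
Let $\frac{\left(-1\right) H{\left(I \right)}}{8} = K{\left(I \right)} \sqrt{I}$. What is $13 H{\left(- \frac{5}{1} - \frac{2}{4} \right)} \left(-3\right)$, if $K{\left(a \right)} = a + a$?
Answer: $- 1716 i \sqrt{22} \approx - 8048.8 i$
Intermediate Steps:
$K{\left(a \right)} = 2 a$
$H{\left(I \right)} = - 16 I^{\frac{3}{2}}$ ($H{\left(I \right)} = - 8 \cdot 2 I \sqrt{I} = - 8 \cdot 2 I^{\frac{3}{2}} = - 16 I^{\frac{3}{2}}$)
$13 H{\left(- \frac{5}{1} - \frac{2}{4} \right)} \left(-3\right) = 13 \left(- 16 \left(- \frac{5}{1} - \frac{2}{4}\right)^{\frac{3}{2}}\right) \left(-3\right) = 13 \left(- 16 \left(\left(-5\right) 1 - \frac{1}{2}\right)^{\frac{3}{2}}\right) \left(-3\right) = 13 \left(- 16 \left(-5 - \frac{1}{2}\right)^{\frac{3}{2}}\right) \left(-3\right) = 13 \left(- 16 \left(- \frac{11}{2}\right)^{\frac{3}{2}}\right) \left(-3\right) = 13 \left(- 16 \left(- \frac{11 i \sqrt{22}}{4}\right)\right) \left(-3\right) = 13 \cdot 44 i \sqrt{22} \left(-3\right) = 572 i \sqrt{22} \left(-3\right) = - 1716 i \sqrt{22}$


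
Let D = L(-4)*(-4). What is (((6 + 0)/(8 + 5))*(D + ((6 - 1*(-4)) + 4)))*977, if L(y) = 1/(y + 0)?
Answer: 87930/13 ≈ 6763.8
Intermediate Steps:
L(y) = 1/y
D = 1 (D = -4/(-4) = -1/4*(-4) = 1)
(((6 + 0)/(8 + 5))*(D + ((6 - 1*(-4)) + 4)))*977 = (((6 + 0)/(8 + 5))*(1 + ((6 - 1*(-4)) + 4)))*977 = ((6/13)*(1 + ((6 + 4) + 4)))*977 = ((6*(1/13))*(1 + (10 + 4)))*977 = (6*(1 + 14)/13)*977 = ((6/13)*15)*977 = (90/13)*977 = 87930/13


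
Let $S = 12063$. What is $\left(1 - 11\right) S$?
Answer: $-120630$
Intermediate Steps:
$\left(1 - 11\right) S = \left(1 - 11\right) 12063 = \left(-10\right) 12063 = -120630$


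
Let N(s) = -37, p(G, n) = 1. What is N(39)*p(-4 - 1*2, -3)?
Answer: -37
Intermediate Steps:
N(39)*p(-4 - 1*2, -3) = -37*1 = -37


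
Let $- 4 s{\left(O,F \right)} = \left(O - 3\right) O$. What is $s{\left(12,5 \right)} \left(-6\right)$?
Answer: $162$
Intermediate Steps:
$s{\left(O,F \right)} = - \frac{O \left(-3 + O\right)}{4}$ ($s{\left(O,F \right)} = - \frac{\left(O - 3\right) O}{4} = - \frac{\left(-3 + O\right) O}{4} = - \frac{O \left(-3 + O\right)}{4}$)
$s{\left(12,5 \right)} \left(-6\right) = \frac{1}{4} \cdot 12 \left(3 - 12\right) \left(-6\right) = \frac{1}{4} \cdot 12 \left(-9\right) \left(-6\right) = \left(-27\right) \left(-6\right) = 162$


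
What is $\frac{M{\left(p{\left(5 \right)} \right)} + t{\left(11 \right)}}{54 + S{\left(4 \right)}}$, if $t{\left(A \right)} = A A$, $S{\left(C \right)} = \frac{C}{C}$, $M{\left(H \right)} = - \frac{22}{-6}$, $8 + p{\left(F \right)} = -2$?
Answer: $\frac{34}{15} \approx 2.2667$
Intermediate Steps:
$p{\left(F \right)} = -10$ ($p{\left(F \right)} = -8 - 2 = -10$)
$M{\left(H \right)} = \frac{11}{3}$ ($M{\left(H \right)} = \left(-22\right) \left(- \frac{1}{6}\right) = \frac{11}{3}$)
$S{\left(C \right)} = 1$
$t{\left(A \right)} = A^{2}$
$\frac{M{\left(p{\left(5 \right)} \right)} + t{\left(11 \right)}}{54 + S{\left(4 \right)}} = \frac{\frac{11}{3} + 11^{2}}{54 + 1} = \frac{\frac{11}{3} + 121}{55} = \frac{374}{3} \cdot \frac{1}{55} = \frac{34}{15}$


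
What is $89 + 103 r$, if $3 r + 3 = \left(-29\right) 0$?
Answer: $-14$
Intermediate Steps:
$r = -1$ ($r = -1 + \frac{\left(-29\right) 0}{3} = -1 + \frac{1}{3} \cdot 0 = -1 + 0 = -1$)
$89 + 103 r = 89 + 103 \left(-1\right) = 89 - 103 = -14$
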